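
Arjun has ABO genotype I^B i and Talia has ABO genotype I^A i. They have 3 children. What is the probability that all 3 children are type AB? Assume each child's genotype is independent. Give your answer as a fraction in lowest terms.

1/64

ABO cross I^B i × I^A i → 1/4 O, 1/4 A, 1/4 B, 1/4 AB.
So P(type AB) = 1/4 per child.
All 3 independent: (1/4)^3 = 1/64.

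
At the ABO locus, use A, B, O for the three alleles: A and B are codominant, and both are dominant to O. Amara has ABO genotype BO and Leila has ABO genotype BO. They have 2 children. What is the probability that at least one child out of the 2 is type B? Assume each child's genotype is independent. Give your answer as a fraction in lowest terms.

ABO cross BO × BO → 1/4 O, 3/4 B.
So P(type B) = 3/4 per child.
P(none) = (1/4)^2 = 1/16; P(at least one) = 1 − 1/16 = 15/16.

15/16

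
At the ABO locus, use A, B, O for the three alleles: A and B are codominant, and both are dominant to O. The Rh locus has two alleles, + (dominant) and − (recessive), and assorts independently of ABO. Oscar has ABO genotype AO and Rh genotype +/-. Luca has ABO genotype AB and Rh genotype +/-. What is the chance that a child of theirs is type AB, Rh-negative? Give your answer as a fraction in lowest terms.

ABO cross AO × AB → offspring phenotypes: 1/2 A, 1/4 B, 1/4 AB.
Rh cross +/- × +/- → 3/4 Rh+, 1/4 Rh-.
Independent loci: P(type AB, Rh-negative) = 1/4 × 1/4 = 1/16.

1/16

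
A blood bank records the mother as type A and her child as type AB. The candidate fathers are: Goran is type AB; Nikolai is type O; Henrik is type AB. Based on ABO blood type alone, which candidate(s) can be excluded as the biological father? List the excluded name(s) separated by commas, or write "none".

A candidate is excluded only if no genotype consistent with his phenotype could produce a type AB child with a type A mother.
Nikolai (type O): no genotype consistent with that phenotype can produce a type-AB child with a type-A mother.

Nikolai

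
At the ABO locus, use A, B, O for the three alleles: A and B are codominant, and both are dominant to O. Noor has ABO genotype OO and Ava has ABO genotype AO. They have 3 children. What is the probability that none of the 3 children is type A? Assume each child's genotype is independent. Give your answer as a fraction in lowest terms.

1/8

ABO cross OO × AO → 1/2 O, 1/2 A.
So P(type A) = 1/2 per child.
P(not type A) = 1/2 for one child; (1/2)^3 = 1/8.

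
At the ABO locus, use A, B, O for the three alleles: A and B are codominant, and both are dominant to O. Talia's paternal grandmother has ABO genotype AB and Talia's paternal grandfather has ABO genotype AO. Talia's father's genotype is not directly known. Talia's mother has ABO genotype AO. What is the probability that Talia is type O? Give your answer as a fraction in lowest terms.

1/8

Talia's father's ABO genotype from AB × AO: 1/4 AA, 1/4 AB, 1/4 AO, 1/4 BO.
Crossing each possibility with the mother AO and summing P(type O): 1/4·0 + 1/4·0 + 1/4·1/4 + 1/4·1/4 = 1/8.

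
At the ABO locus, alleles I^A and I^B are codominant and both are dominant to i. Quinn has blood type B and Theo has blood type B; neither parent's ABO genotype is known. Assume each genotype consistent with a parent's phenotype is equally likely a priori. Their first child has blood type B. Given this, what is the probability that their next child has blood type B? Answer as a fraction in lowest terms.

Possible genotypes: Quinn ∈ {I^B I^B, I^B i}; Theo ∈ {I^B I^B, I^B i}.
Weight each parental genotype pair by prior × P(type-B child):
  I^B I^B × I^B I^B: posterior weight 4/15; P(next child type B) = 1.
  I^B I^B × I^B i: posterior weight 4/15; P(next child type B) = 1.
  I^B i × I^B I^B: posterior weight 4/15; P(next child type B) = 1.
  I^B i × I^B i: posterior weight 1/5; P(next child type B) = 3/4.
Weighted sum = 19/20.

19/20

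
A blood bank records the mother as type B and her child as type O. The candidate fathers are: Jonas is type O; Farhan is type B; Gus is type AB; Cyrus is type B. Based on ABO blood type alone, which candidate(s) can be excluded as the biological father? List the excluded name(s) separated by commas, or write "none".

A candidate is excluded only if no genotype consistent with his phenotype could produce a type O child with a type B mother.
Gus (type AB): no genotype consistent with that phenotype can produce a type-O child with a type-B mother.

Gus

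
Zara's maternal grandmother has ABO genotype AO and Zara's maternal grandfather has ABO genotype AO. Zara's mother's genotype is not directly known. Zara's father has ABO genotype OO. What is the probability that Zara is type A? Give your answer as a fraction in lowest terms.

1/2

Zara's mother's ABO genotype from AO × AO: 1/4 AA, 1/2 AO, 1/4 OO.
Crossing each possibility with the father OO and summing P(type A): 1/4·1 + 1/2·1/2 + 1/4·0 = 1/2.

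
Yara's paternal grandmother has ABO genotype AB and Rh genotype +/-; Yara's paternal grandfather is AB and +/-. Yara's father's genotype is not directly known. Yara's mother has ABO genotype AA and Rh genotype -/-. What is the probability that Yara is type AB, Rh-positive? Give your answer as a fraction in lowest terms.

Yara's father's ABO genotype from AB × AB: 1/4 AA, 1/2 AB, 1/4 BB.
Crossing each possibility with the mother AA and summing P(type AB): 1/4·0 + 1/2·1/2 + 1/4·1 = 1/2.
Similarly for Rh via the father's Rh distribution: P(Rh+) = 1/2.
Independent loci: 1/2 × 1/2 = 1/4.

1/4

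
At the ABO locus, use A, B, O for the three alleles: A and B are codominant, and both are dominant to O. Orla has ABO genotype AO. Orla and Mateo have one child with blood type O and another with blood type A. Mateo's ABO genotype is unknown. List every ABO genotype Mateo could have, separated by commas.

For each candidate genotype of Mateo, check whether crossing it with AO can produce every observed child phenotype.
  AA → possible child types {A} ✗
  AB → possible child types {A, B, AB} ✗
  AO → possible child types {O, A} ✓
  BB → possible child types {B, AB} ✗
  BO → possible child types {O, A, B, AB} ✓
  OO → possible child types {O, A} ✓

AO, BO, OO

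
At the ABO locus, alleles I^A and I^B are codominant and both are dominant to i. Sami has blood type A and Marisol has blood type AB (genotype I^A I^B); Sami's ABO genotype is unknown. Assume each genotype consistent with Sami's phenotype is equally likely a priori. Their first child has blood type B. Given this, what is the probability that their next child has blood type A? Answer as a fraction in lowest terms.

1/2

Possible genotypes: Sami ∈ {I^A I^A, I^A i}; Marisol ∈ {I^A I^B}.
Weight each parental genotype pair by prior × P(type-B child):
  I^A i × I^A I^B: posterior weight 1; P(next child type A) = 1/2.
Weighted sum = 1/2.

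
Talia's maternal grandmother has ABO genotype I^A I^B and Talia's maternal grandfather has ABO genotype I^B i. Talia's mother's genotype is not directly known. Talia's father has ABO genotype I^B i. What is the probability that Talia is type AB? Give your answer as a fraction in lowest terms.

Talia's mother's ABO genotype from I^A I^B × I^B i: 1/4 I^A I^B, 1/4 I^A i, 1/4 I^B I^B, 1/4 I^B i.
Crossing each possibility with the father I^B i and summing P(type AB): 1/4·1/4 + 1/4·1/4 + 1/4·0 + 1/4·0 = 1/8.

1/8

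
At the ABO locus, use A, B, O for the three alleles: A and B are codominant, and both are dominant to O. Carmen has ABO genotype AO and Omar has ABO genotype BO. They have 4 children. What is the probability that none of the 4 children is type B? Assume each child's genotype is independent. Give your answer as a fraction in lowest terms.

81/256

ABO cross AO × BO → 1/4 O, 1/4 A, 1/4 B, 1/4 AB.
So P(type B) = 1/4 per child.
P(not type B) = 3/4 for one child; (3/4)^4 = 81/256.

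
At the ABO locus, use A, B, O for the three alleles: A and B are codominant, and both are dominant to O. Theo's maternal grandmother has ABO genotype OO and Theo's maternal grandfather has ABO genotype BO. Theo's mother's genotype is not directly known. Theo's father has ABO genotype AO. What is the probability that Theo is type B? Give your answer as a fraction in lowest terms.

Theo's mother's ABO genotype from OO × BO: 1/2 BO, 1/2 OO.
Crossing each possibility with the father AO and summing P(type B): 1/2·1/4 + 1/2·0 = 1/8.

1/8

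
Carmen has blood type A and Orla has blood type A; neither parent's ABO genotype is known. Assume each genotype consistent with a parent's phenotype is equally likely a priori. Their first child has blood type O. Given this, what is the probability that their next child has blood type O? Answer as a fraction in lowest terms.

1/4

Possible genotypes: Carmen ∈ {I^A I^A, I^A i}; Orla ∈ {I^A I^A, I^A i}.
Weight each parental genotype pair by prior × P(type-O child):
  I^A i × I^A i: posterior weight 1; P(next child type O) = 1/4.
Weighted sum = 1/4.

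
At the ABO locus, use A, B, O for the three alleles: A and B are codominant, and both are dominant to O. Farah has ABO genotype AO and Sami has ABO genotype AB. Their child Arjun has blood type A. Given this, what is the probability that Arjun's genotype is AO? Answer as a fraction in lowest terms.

1/2

Cross AO × AB → 1/4 AA, 1/4 AB, 1/4 AO, 1/4 BO.
Type-A genotypes among offspring: AA (1/4), AO (1/4); total 1/2.
P(AO | type A) = (1/4) / (1/2) = 1/2.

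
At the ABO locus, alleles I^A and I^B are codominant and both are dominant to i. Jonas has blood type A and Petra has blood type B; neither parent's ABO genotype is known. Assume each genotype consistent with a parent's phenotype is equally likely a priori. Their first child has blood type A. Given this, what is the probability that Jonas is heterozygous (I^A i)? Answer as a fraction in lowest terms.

Possible genotypes: Jonas ∈ {I^A I^A, I^A i}; Petra ∈ {I^B I^B, I^B i}.
Weight each parental genotype pair by prior × P(type-A child):
  I^A I^A × I^B i: posterior weight 2/3.
  I^A i × I^B i: posterior weight 1/3.
Sum the posterior weight over pairs where Jonas is I^A i: 1/3.

1/3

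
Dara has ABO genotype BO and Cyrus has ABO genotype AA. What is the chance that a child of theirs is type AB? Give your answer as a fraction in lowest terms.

1/2

ABO cross BO × AA → offspring phenotypes: 1/2 A, 1/2 AB.
So P(type AB) = 1/2.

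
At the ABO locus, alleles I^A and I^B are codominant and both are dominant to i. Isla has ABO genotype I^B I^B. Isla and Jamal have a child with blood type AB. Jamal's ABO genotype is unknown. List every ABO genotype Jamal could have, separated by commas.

I^A I^A, I^A I^B, I^A i

For each candidate genotype of Jamal, check whether crossing it with I^B I^B can produce every observed child phenotype.
  I^A I^A → possible child types {AB} ✓
  I^A I^B → possible child types {B, AB} ✓
  I^A i → possible child types {B, AB} ✓
  I^B I^B → possible child types {B} ✗
  I^B i → possible child types {B} ✗
  i i → possible child types {B} ✗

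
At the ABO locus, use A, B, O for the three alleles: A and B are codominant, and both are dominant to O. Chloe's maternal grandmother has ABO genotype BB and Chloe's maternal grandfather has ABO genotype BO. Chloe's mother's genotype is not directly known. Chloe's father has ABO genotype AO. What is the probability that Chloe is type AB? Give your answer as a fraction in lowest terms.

Chloe's mother's ABO genotype from BB × BO: 1/2 BB, 1/2 BO.
Crossing each possibility with the father AO and summing P(type AB): 1/2·1/2 + 1/2·1/4 = 3/8.

3/8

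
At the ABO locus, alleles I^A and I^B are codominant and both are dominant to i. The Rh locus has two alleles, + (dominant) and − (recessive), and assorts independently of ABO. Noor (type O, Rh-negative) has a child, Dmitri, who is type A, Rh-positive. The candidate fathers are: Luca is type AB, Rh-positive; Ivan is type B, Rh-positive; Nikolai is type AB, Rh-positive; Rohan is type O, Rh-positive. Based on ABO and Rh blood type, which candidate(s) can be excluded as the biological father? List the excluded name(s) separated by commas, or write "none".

A candidate is excluded only if no genotype consistent with his phenotype could produce a type A, Rh-positive child with a type O, Rh-negative mother.
Ivan (type B, Rh+): no genotype consistent with that phenotype can produce a type-A Rh+ child with a type-O mother.
Rohan (type O, Rh+): no genotype consistent with that phenotype can produce a type-A Rh+ child with a type-O mother.

Ivan, Rohan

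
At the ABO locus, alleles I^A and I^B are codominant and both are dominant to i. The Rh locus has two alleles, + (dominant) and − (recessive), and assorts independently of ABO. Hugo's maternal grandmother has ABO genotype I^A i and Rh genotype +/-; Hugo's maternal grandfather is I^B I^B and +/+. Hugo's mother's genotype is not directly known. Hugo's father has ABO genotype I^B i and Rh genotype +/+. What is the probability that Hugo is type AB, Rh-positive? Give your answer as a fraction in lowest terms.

Hugo's mother's ABO genotype from I^A i × I^B I^B: 1/2 I^A I^B, 1/2 I^B i.
Crossing each possibility with the father I^B i and summing P(type AB): 1/2·1/4 + 1/2·0 = 1/8.
Similarly for Rh via the mother's Rh distribution: P(Rh+) = 1.
Independent loci: 1/8 × 1 = 1/8.

1/8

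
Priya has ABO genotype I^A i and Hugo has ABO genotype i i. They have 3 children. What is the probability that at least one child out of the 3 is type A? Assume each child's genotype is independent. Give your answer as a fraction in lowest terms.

ABO cross I^A i × i i → 1/2 O, 1/2 A.
So P(type A) = 1/2 per child.
P(none) = (1/2)^3 = 1/8; P(at least one) = 1 − 1/8 = 7/8.

7/8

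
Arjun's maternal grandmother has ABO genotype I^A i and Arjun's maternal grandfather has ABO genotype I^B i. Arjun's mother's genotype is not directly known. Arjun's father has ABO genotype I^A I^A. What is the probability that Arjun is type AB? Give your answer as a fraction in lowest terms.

1/4

Arjun's mother's ABO genotype from I^A i × I^B i: 1/4 I^A I^B, 1/4 I^A i, 1/4 I^B i, 1/4 i i.
Crossing each possibility with the father I^A I^A and summing P(type AB): 1/4·1/2 + 1/4·0 + 1/4·1/2 + 1/4·0 = 1/4.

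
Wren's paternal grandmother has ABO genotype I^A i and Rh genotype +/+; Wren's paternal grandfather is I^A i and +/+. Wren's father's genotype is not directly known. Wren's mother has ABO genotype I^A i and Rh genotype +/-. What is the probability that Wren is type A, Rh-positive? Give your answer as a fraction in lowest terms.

Wren's father's ABO genotype from I^A i × I^A i: 1/4 I^A I^A, 1/2 I^A i, 1/4 i i.
Crossing each possibility with the mother I^A i and summing P(type A): 1/4·1 + 1/2·3/4 + 1/4·1/2 = 3/4.
Similarly for Rh via the father's Rh distribution: P(Rh+) = 1.
Independent loci: 3/4 × 1 = 3/4.

3/4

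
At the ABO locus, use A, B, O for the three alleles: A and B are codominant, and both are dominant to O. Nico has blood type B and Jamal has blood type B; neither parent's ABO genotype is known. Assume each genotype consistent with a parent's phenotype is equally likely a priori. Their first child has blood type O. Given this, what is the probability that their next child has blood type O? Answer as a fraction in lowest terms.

Possible genotypes: Nico ∈ {BB, BO}; Jamal ∈ {BB, BO}.
Weight each parental genotype pair by prior × P(type-O child):
  BO × BO: posterior weight 1; P(next child type O) = 1/4.
Weighted sum = 1/4.

1/4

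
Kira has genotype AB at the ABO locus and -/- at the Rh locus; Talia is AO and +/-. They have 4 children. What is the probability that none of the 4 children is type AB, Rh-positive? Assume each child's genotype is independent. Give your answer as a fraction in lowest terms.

2401/4096

ABO cross AB × AO → 1/2 A, 1/4 B, 1/4 AB.
Rh cross -/- × +/- → 1/2 Rh+, 1/2 Rh-; so P(type AB, Rh-positive) = 1/4 × 1/2 = 1/8 per child.
P(not type AB, Rh-positive) = 7/8 for one child; (7/8)^4 = 2401/4096.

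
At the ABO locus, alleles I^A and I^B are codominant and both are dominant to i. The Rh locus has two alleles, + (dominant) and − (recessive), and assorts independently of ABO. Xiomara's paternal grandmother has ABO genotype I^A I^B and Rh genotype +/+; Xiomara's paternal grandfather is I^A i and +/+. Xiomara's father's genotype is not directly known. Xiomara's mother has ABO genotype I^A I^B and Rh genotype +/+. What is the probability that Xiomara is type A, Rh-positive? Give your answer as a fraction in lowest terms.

3/8

Xiomara's father's ABO genotype from I^A I^B × I^A i: 1/4 I^A I^A, 1/4 I^A I^B, 1/4 I^A i, 1/4 I^B i.
Crossing each possibility with the mother I^A I^B and summing P(type A): 1/4·1/2 + 1/4·1/4 + 1/4·1/2 + 1/4·1/4 = 3/8.
Similarly for Rh via the father's Rh distribution: P(Rh+) = 1.
Independent loci: 3/8 × 1 = 3/8.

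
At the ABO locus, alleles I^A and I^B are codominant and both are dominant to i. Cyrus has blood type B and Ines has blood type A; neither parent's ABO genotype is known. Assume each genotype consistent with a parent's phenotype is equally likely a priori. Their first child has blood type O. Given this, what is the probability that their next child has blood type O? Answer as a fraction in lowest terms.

1/4

Possible genotypes: Cyrus ∈ {I^B I^B, I^B i}; Ines ∈ {I^A I^A, I^A i}.
Weight each parental genotype pair by prior × P(type-O child):
  I^B i × I^A i: posterior weight 1; P(next child type O) = 1/4.
Weighted sum = 1/4.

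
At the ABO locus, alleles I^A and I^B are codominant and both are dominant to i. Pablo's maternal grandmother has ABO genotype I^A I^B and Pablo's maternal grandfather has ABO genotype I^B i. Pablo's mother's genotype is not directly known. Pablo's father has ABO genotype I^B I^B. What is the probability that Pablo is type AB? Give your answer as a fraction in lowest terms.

1/4

Pablo's mother's ABO genotype from I^A I^B × I^B i: 1/4 I^A I^B, 1/4 I^A i, 1/4 I^B I^B, 1/4 I^B i.
Crossing each possibility with the father I^B I^B and summing P(type AB): 1/4·1/2 + 1/4·1/2 + 1/4·0 + 1/4·0 = 1/4.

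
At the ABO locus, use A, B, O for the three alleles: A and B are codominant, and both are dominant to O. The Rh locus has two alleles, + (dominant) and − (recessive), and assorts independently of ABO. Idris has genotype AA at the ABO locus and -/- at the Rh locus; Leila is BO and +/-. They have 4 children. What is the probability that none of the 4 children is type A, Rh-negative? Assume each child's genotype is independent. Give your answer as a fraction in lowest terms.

81/256

ABO cross AA × BO → 1/2 A, 1/2 AB.
Rh cross -/- × +/- → 1/2 Rh+, 1/2 Rh-; so P(type A, Rh-negative) = 1/2 × 1/2 = 1/4 per child.
P(not type A, Rh-negative) = 3/4 for one child; (3/4)^4 = 81/256.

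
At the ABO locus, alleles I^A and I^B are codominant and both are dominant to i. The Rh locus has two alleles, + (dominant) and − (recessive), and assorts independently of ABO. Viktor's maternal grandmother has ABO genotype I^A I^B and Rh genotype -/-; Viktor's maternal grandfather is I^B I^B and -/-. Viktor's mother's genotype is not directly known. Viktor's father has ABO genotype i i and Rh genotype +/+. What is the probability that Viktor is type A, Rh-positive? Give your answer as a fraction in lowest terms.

1/4

Viktor's mother's ABO genotype from I^A I^B × I^B I^B: 1/2 I^A I^B, 1/2 I^B I^B.
Crossing each possibility with the father i i and summing P(type A): 1/2·1/2 + 1/2·0 = 1/4.
Similarly for Rh via the mother's Rh distribution: P(Rh+) = 1.
Independent loci: 1/4 × 1 = 1/4.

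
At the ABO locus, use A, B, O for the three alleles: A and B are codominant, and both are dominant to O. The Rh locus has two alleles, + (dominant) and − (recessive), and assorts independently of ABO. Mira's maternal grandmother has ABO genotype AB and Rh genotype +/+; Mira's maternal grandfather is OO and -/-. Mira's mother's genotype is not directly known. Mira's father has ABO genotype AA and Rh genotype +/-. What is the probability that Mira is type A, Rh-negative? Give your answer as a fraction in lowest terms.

Mira's mother's ABO genotype from AB × OO: 1/2 AO, 1/2 BO.
Crossing each possibility with the father AA and summing P(type A): 1/2·1 + 1/2·1/2 = 3/4.
Similarly for Rh via the mother's Rh distribution: P(Rh-) = 1/4.
Independent loci: 3/4 × 1/4 = 3/16.

3/16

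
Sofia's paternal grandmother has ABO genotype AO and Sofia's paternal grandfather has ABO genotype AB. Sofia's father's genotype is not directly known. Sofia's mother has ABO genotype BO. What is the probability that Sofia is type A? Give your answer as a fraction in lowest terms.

1/4

Sofia's father's ABO genotype from AO × AB: 1/4 AA, 1/4 AB, 1/4 AO, 1/4 BO.
Crossing each possibility with the mother BO and summing P(type A): 1/4·1/2 + 1/4·1/4 + 1/4·1/4 + 1/4·0 = 1/4.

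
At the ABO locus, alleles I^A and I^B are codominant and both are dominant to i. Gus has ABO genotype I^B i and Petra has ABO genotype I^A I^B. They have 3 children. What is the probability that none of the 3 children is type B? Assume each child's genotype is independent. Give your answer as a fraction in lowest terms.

1/8

ABO cross I^B i × I^A I^B → 1/4 A, 1/2 B, 1/4 AB.
So P(type B) = 1/2 per child.
P(not type B) = 1/2 for one child; (1/2)^3 = 1/8.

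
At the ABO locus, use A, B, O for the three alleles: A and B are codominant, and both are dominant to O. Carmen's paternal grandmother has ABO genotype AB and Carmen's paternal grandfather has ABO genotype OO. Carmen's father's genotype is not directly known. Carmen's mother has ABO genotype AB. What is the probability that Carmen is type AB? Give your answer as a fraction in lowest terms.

Carmen's father's ABO genotype from AB × OO: 1/2 AO, 1/2 BO.
Crossing each possibility with the mother AB and summing P(type AB): 1/2·1/4 + 1/2·1/4 = 1/4.

1/4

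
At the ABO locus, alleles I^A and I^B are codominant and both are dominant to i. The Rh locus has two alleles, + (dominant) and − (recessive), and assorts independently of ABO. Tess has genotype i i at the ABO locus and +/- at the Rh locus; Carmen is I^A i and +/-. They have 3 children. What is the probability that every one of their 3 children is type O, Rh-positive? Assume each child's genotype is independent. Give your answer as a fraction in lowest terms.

27/512

ABO cross i i × I^A i → 1/2 O, 1/2 A.
Rh cross +/- × +/- → 3/4 Rh+, 1/4 Rh-; so P(type O, Rh-positive) = 1/2 × 3/4 = 3/8 per child.
All 3 independent: (3/8)^3 = 27/512.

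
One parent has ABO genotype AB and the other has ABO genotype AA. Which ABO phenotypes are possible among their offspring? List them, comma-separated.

Gametes from AB × AA give offspring ABO genotypes AA, AB, i.e. phenotypes A, AB.

A, AB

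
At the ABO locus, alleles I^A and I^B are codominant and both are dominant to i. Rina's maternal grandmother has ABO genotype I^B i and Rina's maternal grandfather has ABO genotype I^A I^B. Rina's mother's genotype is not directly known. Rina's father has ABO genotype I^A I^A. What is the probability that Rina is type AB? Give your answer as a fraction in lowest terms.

Rina's mother's ABO genotype from I^B i × I^A I^B: 1/4 I^A I^B, 1/4 I^A i, 1/4 I^B I^B, 1/4 I^B i.
Crossing each possibility with the father I^A I^A and summing P(type AB): 1/4·1/2 + 1/4·0 + 1/4·1 + 1/4·1/2 = 1/2.

1/2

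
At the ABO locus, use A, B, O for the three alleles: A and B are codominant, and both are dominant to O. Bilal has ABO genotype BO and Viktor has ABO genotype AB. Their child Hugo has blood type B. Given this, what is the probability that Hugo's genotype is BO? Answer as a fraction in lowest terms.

Cross BO × AB → 1/4 AB, 1/4 AO, 1/4 BB, 1/4 BO.
Type-B genotypes among offspring: BB (1/4), BO (1/4); total 1/2.
P(BO | type B) = (1/4) / (1/2) = 1/2.

1/2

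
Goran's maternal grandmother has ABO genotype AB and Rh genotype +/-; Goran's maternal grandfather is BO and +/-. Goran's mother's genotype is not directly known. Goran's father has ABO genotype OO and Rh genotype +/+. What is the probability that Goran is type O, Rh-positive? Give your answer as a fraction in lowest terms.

Goran's mother's ABO genotype from AB × BO: 1/4 AB, 1/4 AO, 1/4 BB, 1/4 BO.
Crossing each possibility with the father OO and summing P(type O): 1/4·0 + 1/4·1/2 + 1/4·0 + 1/4·1/2 = 1/4.
Similarly for Rh via the mother's Rh distribution: P(Rh+) = 1.
Independent loci: 1/4 × 1 = 1/4.

1/4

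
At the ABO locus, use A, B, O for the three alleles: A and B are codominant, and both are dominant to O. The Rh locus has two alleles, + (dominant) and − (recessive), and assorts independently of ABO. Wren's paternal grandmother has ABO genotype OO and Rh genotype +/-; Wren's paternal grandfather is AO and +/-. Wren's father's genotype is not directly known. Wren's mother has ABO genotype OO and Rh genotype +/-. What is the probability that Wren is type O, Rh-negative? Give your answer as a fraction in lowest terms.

Wren's father's ABO genotype from OO × AO: 1/2 AO, 1/2 OO.
Crossing each possibility with the mother OO and summing P(type O): 1/2·1/2 + 1/2·1 = 3/4.
Similarly for Rh via the father's Rh distribution: P(Rh-) = 1/4.
Independent loci: 3/4 × 1/4 = 3/16.

3/16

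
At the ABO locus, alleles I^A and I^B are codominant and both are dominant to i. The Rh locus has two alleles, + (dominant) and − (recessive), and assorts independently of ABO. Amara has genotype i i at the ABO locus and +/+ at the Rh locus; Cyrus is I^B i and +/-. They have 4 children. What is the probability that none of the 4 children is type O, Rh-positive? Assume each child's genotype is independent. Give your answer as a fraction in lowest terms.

1/16

ABO cross i i × I^B i → 1/2 O, 1/2 B.
Rh cross +/+ × +/- → 1 Rh+; so P(type O, Rh-positive) = 1/2 × 1 = 1/2 per child.
P(not type O, Rh-positive) = 1/2 for one child; (1/2)^4 = 1/16.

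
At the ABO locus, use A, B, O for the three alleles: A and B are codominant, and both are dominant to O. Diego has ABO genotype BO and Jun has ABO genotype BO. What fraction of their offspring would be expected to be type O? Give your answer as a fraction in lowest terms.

1/4

ABO cross BO × BO → offspring phenotypes: 1/4 O, 3/4 B.
So P(type O) = 1/4.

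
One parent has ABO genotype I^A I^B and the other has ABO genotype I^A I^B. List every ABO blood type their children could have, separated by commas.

Gametes from I^A I^B × I^A I^B give offspring ABO genotypes I^A I^A, I^A I^B, I^B I^B, i.e. phenotypes A, B, AB.

A, B, AB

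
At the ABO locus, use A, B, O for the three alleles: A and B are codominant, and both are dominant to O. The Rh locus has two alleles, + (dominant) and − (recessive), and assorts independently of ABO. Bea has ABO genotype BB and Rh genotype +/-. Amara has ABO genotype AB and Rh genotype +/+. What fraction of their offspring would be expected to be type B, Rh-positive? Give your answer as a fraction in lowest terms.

1/2

ABO cross BB × AB → offspring phenotypes: 1/2 B, 1/2 AB.
Rh cross +/- × +/+ → 1 Rh+.
Independent loci: P(type B, Rh-positive) = 1/2 × 1 = 1/2.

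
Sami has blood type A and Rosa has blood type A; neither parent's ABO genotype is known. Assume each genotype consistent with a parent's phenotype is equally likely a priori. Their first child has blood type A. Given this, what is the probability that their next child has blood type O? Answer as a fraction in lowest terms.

Possible genotypes: Sami ∈ {AA, AO}; Rosa ∈ {AA, AO}.
Weight each parental genotype pair by prior × P(type-A child):
  AA × AA: posterior weight 4/15; P(next child type O) = 0.
  AA × AO: posterior weight 4/15; P(next child type O) = 0.
  AO × AA: posterior weight 4/15; P(next child type O) = 0.
  AO × AO: posterior weight 1/5; P(next child type O) = 1/4.
Weighted sum = 1/20.

1/20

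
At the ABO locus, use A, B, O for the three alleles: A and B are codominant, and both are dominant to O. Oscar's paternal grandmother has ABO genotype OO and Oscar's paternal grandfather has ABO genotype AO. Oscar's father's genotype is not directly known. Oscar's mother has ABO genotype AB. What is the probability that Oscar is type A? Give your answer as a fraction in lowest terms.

1/2

Oscar's father's ABO genotype from OO × AO: 1/2 AO, 1/2 OO.
Crossing each possibility with the mother AB and summing P(type A): 1/2·1/2 + 1/2·1/2 = 1/2.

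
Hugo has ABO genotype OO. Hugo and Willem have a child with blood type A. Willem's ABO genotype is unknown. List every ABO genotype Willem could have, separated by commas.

For each candidate genotype of Willem, check whether crossing it with OO can produce every observed child phenotype.
  AA → possible child types {A} ✓
  AB → possible child types {A, B} ✓
  AO → possible child types {O, A} ✓
  BB → possible child types {B} ✗
  BO → possible child types {O, B} ✗
  OO → possible child types {O} ✗

AA, AB, AO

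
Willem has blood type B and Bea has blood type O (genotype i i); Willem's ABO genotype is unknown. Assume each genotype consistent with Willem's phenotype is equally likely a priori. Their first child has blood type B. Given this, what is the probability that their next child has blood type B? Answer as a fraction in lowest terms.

5/6

Possible genotypes: Willem ∈ {I^B I^B, I^B i}; Bea ∈ {i i}.
Weight each parental genotype pair by prior × P(type-B child):
  I^B I^B × i i: posterior weight 2/3; P(next child type B) = 1.
  I^B i × i i: posterior weight 1/3; P(next child type B) = 1/2.
Weighted sum = 5/6.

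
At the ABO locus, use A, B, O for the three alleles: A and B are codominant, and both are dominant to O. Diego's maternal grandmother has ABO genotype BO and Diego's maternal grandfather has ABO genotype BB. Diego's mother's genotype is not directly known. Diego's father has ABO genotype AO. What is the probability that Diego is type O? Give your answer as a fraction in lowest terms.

1/8

Diego's mother's ABO genotype from BO × BB: 1/2 BB, 1/2 BO.
Crossing each possibility with the father AO and summing P(type O): 1/2·0 + 1/2·1/4 = 1/8.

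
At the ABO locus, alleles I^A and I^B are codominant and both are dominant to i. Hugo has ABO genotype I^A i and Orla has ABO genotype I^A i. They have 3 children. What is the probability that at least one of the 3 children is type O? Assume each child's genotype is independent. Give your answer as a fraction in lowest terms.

37/64

ABO cross I^A i × I^A i → 1/4 O, 3/4 A.
So P(type O) = 1/4 per child.
P(none) = (3/4)^3 = 27/64; P(at least one) = 1 − 27/64 = 37/64.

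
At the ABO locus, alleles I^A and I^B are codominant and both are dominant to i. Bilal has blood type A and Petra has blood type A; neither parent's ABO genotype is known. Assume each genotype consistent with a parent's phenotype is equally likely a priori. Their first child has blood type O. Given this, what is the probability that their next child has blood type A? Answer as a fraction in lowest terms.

Possible genotypes: Bilal ∈ {I^A I^A, I^A i}; Petra ∈ {I^A I^A, I^A i}.
Weight each parental genotype pair by prior × P(type-O child):
  I^A i × I^A i: posterior weight 1; P(next child type A) = 3/4.
Weighted sum = 3/4.

3/4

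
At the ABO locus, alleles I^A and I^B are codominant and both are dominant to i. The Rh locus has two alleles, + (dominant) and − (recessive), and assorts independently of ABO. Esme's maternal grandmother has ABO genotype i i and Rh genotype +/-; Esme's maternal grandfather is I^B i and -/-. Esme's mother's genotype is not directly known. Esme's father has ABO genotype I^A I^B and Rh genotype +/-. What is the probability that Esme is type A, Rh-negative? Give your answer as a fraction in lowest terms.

Esme's mother's ABO genotype from i i × I^B i: 1/2 I^B i, 1/2 i i.
Crossing each possibility with the father I^A I^B and summing P(type A): 1/2·1/4 + 1/2·1/2 = 3/8.
Similarly for Rh via the mother's Rh distribution: P(Rh-) = 3/8.
Independent loci: 3/8 × 3/8 = 9/64.

9/64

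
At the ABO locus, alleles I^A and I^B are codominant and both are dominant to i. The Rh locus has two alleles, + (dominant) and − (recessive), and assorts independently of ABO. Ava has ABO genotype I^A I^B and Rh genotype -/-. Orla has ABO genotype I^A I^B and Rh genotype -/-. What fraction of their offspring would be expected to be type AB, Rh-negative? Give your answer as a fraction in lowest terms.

1/2

ABO cross I^A I^B × I^A I^B → offspring phenotypes: 1/4 A, 1/4 B, 1/2 AB.
Rh cross -/- × -/- → 1 Rh-.
Independent loci: P(type AB, Rh-negative) = 1/2 × 1 = 1/2.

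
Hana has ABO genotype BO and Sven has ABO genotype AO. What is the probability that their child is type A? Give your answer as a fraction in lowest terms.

1/4

ABO cross BO × AO → offspring phenotypes: 1/4 O, 1/4 A, 1/4 B, 1/4 AB.
So P(type A) = 1/4.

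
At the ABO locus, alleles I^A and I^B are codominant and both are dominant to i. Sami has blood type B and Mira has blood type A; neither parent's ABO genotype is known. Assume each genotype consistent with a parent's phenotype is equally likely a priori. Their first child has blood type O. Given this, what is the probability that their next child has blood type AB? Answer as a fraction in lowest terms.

Possible genotypes: Sami ∈ {I^B I^B, I^B i}; Mira ∈ {I^A I^A, I^A i}.
Weight each parental genotype pair by prior × P(type-O child):
  I^B i × I^A i: posterior weight 1; P(next child type AB) = 1/4.
Weighted sum = 1/4.

1/4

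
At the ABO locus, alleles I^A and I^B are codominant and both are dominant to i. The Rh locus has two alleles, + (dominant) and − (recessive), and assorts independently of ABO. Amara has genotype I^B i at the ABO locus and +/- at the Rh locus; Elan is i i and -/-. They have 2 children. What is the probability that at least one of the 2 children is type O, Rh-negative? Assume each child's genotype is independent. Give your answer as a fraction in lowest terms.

ABO cross I^B i × i i → 1/2 O, 1/2 B.
Rh cross +/- × -/- → 1/2 Rh+, 1/2 Rh-; so P(type O, Rh-negative) = 1/2 × 1/2 = 1/4 per child.
P(none) = (3/4)^2 = 9/16; P(at least one) = 1 − 9/16 = 7/16.

7/16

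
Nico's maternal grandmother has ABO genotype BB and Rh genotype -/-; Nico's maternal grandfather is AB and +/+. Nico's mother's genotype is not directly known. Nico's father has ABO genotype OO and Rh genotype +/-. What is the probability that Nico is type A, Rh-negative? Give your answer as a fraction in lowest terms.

1/16

Nico's mother's ABO genotype from BB × AB: 1/2 AB, 1/2 BB.
Crossing each possibility with the father OO and summing P(type A): 1/2·1/2 + 1/2·0 = 1/4.
Similarly for Rh via the mother's Rh distribution: P(Rh-) = 1/4.
Independent loci: 1/4 × 1/4 = 1/16.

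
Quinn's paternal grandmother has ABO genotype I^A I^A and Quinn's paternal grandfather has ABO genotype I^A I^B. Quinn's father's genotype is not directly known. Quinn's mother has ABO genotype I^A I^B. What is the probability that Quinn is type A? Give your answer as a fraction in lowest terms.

Quinn's father's ABO genotype from I^A I^A × I^A I^B: 1/2 I^A I^A, 1/2 I^A I^B.
Crossing each possibility with the mother I^A I^B and summing P(type A): 1/2·1/2 + 1/2·1/4 = 3/8.

3/8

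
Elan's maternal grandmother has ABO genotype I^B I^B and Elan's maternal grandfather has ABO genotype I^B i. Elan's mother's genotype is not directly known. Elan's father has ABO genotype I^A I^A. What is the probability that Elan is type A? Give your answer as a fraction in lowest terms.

Elan's mother's ABO genotype from I^B I^B × I^B i: 1/2 I^B I^B, 1/2 I^B i.
Crossing each possibility with the father I^A I^A and summing P(type A): 1/2·0 + 1/2·1/2 = 1/4.

1/4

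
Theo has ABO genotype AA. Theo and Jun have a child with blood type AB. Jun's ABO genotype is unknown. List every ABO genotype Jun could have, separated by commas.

For each candidate genotype of Jun, check whether crossing it with AA can produce every observed child phenotype.
  AA → possible child types {A} ✗
  AB → possible child types {A, AB} ✓
  AO → possible child types {A} ✗
  BB → possible child types {AB} ✓
  BO → possible child types {A, AB} ✓
  OO → possible child types {A} ✗

AB, BB, BO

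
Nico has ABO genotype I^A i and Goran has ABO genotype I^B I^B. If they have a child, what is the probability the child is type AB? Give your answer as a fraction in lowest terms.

1/2

ABO cross I^A i × I^B I^B → offspring phenotypes: 1/2 B, 1/2 AB.
So P(type AB) = 1/2.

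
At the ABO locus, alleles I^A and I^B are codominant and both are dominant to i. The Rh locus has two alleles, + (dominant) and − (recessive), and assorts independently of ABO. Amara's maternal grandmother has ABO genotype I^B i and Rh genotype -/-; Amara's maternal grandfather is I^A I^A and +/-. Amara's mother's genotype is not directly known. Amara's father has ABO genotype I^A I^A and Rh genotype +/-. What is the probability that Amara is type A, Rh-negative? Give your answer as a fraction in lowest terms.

9/32

Amara's mother's ABO genotype from I^B i × I^A I^A: 1/2 I^A I^B, 1/2 I^A i.
Crossing each possibility with the father I^A I^A and summing P(type A): 1/2·1/2 + 1/2·1 = 3/4.
Similarly for Rh via the mother's Rh distribution: P(Rh-) = 3/8.
Independent loci: 3/4 × 3/8 = 9/32.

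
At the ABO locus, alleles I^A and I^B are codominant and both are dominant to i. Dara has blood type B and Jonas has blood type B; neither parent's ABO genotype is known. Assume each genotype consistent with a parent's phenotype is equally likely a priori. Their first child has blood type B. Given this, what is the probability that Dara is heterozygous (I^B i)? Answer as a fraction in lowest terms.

7/15

Possible genotypes: Dara ∈ {I^B I^B, I^B i}; Jonas ∈ {I^B I^B, I^B i}.
Weight each parental genotype pair by prior × P(type-B child):
  I^B I^B × I^B I^B: posterior weight 4/15.
  I^B I^B × I^B i: posterior weight 4/15.
  I^B i × I^B I^B: posterior weight 4/15.
  I^B i × I^B i: posterior weight 1/5.
Sum the posterior weight over pairs where Dara is I^B i: 7/15.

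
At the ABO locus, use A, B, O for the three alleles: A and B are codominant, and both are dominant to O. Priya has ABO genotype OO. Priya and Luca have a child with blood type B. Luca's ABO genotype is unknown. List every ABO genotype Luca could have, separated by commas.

AB, BB, BO

For each candidate genotype of Luca, check whether crossing it with OO can produce every observed child phenotype.
  AA → possible child types {A} ✗
  AB → possible child types {A, B} ✓
  AO → possible child types {O, A} ✗
  BB → possible child types {B} ✓
  BO → possible child types {O, B} ✓
  OO → possible child types {O} ✗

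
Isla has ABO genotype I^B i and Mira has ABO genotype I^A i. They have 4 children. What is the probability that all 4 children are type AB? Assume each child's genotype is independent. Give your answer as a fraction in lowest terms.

ABO cross I^B i × I^A i → 1/4 O, 1/4 A, 1/4 B, 1/4 AB.
So P(type AB) = 1/4 per child.
All 4 independent: (1/4)^4 = 1/256.

1/256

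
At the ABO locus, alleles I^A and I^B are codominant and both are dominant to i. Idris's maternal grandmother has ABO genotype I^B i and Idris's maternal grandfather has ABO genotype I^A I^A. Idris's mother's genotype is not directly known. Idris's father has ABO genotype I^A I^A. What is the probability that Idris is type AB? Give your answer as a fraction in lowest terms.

Idris's mother's ABO genotype from I^B i × I^A I^A: 1/2 I^A I^B, 1/2 I^A i.
Crossing each possibility with the father I^A I^A and summing P(type AB): 1/2·1/2 + 1/2·0 = 1/4.

1/4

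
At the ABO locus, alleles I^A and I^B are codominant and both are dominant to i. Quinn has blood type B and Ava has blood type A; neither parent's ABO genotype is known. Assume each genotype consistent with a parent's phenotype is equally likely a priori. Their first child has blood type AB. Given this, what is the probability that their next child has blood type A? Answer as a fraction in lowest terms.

5/36

Possible genotypes: Quinn ∈ {I^B I^B, I^B i}; Ava ∈ {I^A I^A, I^A i}.
Weight each parental genotype pair by prior × P(type-AB child):
  I^B I^B × I^A I^A: posterior weight 4/9; P(next child type A) = 0.
  I^B I^B × I^A i: posterior weight 2/9; P(next child type A) = 0.
  I^B i × I^A I^A: posterior weight 2/9; P(next child type A) = 1/2.
  I^B i × I^A i: posterior weight 1/9; P(next child type A) = 1/4.
Weighted sum = 5/36.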